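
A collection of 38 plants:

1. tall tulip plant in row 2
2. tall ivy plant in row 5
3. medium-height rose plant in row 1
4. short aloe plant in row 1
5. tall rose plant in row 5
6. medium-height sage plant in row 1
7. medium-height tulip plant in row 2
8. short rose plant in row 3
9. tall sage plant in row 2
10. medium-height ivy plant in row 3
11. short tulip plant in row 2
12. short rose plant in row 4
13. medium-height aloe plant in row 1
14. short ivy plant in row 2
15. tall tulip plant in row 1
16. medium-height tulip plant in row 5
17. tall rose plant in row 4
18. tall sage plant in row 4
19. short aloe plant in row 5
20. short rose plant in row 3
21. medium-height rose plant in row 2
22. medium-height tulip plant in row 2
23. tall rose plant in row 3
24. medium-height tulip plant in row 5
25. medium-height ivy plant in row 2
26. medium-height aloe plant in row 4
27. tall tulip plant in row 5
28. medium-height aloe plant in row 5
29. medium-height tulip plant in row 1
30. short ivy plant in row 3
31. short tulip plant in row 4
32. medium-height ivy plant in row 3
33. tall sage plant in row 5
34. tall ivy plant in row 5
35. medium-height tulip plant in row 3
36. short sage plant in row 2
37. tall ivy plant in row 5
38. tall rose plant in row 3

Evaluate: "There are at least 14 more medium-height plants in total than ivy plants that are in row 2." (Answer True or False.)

False

medium-height plants: 15.
ivy plants in row 2: 2.
The claim requires 15 − 2 = 13 ≥ 14, which does not hold.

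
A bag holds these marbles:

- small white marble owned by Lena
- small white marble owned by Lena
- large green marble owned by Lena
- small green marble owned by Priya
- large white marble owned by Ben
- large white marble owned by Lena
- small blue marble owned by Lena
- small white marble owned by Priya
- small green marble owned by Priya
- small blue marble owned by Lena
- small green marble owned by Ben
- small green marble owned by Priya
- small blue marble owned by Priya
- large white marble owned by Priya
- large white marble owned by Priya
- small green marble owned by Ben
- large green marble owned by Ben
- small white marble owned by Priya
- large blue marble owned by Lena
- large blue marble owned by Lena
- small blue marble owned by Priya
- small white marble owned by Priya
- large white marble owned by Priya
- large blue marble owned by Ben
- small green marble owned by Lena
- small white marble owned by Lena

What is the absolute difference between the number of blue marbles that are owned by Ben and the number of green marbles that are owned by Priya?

blue marbles owned by Ben: 1. green marbles owned by Priya: 3.
|1 − 3| = 3 − 1 = 2.

2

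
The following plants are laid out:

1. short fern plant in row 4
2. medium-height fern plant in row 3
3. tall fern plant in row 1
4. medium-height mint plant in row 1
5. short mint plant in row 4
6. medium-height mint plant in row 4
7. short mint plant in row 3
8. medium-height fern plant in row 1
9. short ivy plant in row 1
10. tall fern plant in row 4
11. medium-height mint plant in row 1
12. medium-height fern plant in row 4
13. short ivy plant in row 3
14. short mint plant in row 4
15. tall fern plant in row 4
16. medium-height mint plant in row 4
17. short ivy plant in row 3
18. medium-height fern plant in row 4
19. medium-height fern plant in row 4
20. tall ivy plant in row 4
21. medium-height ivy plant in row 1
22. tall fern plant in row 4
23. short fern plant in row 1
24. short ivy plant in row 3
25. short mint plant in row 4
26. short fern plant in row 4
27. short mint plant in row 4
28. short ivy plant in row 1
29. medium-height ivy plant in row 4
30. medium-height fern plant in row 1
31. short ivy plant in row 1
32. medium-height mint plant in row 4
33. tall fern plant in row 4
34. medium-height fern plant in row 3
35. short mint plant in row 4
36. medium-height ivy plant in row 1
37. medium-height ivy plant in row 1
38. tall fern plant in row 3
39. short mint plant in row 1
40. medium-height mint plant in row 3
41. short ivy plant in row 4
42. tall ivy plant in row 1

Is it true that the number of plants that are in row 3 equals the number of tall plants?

True

There are 8 plants in row 3.
There are 8 tall plants.
The claim requires 8 = 8, which holds.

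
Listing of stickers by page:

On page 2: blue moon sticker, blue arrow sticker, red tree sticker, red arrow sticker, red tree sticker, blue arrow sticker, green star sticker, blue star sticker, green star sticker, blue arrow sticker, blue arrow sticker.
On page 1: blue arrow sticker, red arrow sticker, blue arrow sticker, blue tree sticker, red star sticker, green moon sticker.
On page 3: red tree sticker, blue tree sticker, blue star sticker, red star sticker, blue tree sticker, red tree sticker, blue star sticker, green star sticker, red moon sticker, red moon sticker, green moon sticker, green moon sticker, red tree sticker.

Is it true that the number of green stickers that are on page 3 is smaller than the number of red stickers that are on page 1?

|green stickers on page 3| = 3.
|red stickers on page 1| = 2.
The claim requires 3 < 2, which does not hold.

False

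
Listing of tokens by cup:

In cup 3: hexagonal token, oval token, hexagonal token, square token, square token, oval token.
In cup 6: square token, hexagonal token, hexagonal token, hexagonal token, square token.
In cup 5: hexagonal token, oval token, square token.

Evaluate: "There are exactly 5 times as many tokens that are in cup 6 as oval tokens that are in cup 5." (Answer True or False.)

True

|tokens in cup 6| = 5.
|oval tokens in cup 5| = 1.
The claim requires 5 = 5 × 1 = 5, which holds.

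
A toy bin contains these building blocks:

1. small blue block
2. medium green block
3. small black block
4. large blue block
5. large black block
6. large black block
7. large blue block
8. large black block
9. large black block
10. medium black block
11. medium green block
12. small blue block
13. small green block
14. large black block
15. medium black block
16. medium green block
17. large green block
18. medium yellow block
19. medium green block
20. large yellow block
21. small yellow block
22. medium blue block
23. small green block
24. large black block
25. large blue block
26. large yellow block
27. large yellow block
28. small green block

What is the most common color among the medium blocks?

green

Counts by color (restricted to medium blocks): green 4, black 2, yellow 1, blue 1.
The maximum is 4, held uniquely by green.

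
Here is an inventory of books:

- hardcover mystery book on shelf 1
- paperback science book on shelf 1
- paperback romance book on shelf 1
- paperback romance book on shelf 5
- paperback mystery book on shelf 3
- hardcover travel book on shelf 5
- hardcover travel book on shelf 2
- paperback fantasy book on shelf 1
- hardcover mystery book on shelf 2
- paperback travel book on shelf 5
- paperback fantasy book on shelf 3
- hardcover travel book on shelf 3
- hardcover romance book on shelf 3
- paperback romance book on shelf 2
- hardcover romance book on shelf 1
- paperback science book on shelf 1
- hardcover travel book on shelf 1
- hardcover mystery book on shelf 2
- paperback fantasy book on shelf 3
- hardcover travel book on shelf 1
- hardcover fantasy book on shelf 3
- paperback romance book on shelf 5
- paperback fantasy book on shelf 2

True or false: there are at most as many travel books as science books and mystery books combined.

|travel books| = 6.
science books: 2; mystery books: 4; combined: 2 + 4 = 6.
The claim requires 6 ≤ 6, which holds.

True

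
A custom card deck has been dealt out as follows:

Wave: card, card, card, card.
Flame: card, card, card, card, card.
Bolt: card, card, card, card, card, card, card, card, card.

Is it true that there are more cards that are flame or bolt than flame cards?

True

There are 14 cards that are flame or bolt.
There are 5 flame cards.
The claim requires 14 > 5, which holds.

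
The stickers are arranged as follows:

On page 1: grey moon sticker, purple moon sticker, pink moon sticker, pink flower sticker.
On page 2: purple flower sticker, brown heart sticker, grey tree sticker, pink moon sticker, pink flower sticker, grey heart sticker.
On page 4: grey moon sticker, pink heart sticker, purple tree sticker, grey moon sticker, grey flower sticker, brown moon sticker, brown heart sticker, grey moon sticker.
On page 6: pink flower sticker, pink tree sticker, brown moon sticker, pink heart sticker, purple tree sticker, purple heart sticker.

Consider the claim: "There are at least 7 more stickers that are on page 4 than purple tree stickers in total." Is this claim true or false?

|stickers on page 4| = 8.
|purple tree stickers| = 2.
The claim requires 8 − 2 = 6 ≥ 7, which does not hold.

False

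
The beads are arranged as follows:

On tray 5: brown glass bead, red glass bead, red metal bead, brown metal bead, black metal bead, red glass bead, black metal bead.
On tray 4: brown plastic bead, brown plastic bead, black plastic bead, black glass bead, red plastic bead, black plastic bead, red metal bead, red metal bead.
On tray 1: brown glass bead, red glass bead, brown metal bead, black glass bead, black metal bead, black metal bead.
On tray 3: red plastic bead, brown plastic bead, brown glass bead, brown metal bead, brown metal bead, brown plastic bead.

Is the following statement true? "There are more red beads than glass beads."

red beads: 8.
glass beads: 8.
The claim requires 8 > 8, which does not hold.

False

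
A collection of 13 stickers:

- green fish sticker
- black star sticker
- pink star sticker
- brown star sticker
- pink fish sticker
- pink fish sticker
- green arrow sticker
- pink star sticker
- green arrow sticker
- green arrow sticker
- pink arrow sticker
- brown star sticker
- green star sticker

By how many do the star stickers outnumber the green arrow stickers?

3

star stickers: 6.
green arrow stickers: 3.
6 − 3 = 3.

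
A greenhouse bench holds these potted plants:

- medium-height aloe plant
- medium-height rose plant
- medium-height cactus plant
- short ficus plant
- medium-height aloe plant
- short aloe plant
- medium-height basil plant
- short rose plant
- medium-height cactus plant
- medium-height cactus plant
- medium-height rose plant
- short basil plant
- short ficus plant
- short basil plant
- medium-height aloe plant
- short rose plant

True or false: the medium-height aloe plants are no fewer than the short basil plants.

There are 3 medium-height aloe plants.
There are 2 short basil plants.
The claim requires 3 ≥ 2, which holds.

True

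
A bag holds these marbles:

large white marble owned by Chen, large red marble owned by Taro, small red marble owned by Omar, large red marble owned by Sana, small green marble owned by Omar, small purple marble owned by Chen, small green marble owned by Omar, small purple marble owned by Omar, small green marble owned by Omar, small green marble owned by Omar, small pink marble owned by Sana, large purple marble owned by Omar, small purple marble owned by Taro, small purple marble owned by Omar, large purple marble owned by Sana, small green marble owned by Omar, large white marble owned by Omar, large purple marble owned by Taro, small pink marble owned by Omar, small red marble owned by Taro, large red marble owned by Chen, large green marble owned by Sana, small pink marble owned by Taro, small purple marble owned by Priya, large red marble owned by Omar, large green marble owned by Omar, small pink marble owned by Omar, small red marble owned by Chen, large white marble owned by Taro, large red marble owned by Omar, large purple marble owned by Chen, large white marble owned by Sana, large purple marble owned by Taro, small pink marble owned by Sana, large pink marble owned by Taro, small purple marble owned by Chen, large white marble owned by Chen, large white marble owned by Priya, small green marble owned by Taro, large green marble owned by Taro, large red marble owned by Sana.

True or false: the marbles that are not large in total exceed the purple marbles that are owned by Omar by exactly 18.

marbles that are not large: 20.
purple marbles owned by Omar: 3.
The claim requires 20 − 3 (= 17) to equal 18, which does not hold.

False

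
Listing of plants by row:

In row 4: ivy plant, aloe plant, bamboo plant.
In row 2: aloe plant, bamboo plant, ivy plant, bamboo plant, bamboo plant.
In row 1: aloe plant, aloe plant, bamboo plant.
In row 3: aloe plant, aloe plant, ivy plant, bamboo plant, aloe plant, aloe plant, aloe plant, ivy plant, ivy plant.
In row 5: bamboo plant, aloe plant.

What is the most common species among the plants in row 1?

aloe

Counts by species (restricted to plants in row 1): aloe 2, bamboo 1.
The maximum is 2, held uniquely by aloe.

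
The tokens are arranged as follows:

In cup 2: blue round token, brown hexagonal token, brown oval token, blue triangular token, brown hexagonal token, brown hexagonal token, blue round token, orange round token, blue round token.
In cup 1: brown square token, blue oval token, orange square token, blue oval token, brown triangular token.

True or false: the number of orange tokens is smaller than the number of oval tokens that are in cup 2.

False

orange tokens: 2.
oval tokens in cup 2: 1.
The claim requires 2 < 1, which does not hold.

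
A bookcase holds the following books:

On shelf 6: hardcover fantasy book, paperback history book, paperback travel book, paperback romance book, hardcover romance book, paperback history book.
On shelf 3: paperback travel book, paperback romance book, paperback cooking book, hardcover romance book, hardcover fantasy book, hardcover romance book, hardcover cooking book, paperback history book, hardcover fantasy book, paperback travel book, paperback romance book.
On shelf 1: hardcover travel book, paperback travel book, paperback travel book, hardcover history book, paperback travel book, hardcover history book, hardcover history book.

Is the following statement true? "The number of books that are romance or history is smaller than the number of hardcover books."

False

books that are romance or history: 12.
hardcover books: 11.
The claim requires 12 < 11, which does not hold.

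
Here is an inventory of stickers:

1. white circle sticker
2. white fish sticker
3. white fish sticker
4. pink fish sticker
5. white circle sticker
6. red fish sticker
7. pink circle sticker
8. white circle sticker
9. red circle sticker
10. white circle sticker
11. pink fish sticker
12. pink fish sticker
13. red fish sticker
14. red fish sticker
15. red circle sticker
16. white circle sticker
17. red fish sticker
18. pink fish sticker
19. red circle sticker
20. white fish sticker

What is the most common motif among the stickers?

Counts by motif: fish 11, circle 9.
The maximum is 11, held uniquely by fish.

fish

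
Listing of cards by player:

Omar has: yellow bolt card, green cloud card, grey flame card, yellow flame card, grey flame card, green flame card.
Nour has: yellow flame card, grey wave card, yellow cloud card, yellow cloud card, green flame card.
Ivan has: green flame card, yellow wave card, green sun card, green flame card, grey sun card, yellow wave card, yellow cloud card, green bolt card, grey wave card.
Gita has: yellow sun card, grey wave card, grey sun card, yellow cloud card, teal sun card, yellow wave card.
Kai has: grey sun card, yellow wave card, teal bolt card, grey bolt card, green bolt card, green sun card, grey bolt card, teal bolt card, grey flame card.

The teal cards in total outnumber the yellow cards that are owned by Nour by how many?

0

teal cards: 3.
yellow cards owned by Nour: 3.
3 − 3 = 0.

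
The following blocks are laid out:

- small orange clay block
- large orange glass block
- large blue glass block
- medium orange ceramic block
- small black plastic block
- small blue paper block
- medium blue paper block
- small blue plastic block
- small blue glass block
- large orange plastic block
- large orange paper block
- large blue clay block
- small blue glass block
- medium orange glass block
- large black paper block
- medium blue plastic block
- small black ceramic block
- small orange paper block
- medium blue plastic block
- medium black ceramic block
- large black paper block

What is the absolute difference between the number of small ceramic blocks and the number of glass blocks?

4

small ceramic blocks: 1. glass blocks: 5.
|1 − 5| = 5 − 1 = 4.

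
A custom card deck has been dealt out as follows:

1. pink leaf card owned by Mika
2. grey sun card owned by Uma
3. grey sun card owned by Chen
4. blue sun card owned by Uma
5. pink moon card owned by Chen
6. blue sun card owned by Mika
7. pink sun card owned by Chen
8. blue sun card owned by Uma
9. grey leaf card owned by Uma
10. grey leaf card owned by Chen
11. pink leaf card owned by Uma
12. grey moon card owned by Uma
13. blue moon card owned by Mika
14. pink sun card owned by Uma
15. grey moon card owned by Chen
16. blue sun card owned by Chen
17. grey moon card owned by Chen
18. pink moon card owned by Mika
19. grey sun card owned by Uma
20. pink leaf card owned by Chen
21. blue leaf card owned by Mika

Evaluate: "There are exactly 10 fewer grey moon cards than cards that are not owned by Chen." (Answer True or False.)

There are 3 grey moon cards.
Count of cards that are not owned by Chen: 13.
The claim requires 13 − 3 (= 10) to equal 10, which holds.

True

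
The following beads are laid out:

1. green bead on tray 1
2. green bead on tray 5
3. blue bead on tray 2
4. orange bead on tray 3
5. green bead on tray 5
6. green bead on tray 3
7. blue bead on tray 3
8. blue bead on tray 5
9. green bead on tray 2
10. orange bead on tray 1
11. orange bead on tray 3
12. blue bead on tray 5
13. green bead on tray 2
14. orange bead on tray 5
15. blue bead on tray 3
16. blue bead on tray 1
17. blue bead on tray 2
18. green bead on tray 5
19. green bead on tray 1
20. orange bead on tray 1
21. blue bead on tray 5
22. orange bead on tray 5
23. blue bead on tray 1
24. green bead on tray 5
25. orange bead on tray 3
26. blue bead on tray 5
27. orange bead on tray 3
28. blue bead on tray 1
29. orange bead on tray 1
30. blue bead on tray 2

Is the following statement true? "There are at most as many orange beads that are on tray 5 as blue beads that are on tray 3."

True

There are 2 orange beads on tray 5.
There are 2 blue beads on tray 3.
The claim requires 2 ≤ 2, which holds.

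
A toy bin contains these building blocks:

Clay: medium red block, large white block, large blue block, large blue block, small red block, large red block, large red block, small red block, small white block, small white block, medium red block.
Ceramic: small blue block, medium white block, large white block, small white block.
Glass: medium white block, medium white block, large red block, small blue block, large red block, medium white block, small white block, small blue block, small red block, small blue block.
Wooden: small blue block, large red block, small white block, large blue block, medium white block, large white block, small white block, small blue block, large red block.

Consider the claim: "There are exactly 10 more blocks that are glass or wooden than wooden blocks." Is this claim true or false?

|blocks that are glass or wooden| = 19.
|wooden blocks| = 9.
The claim requires 19 − 9 (= 10) to equal 10, which holds.

True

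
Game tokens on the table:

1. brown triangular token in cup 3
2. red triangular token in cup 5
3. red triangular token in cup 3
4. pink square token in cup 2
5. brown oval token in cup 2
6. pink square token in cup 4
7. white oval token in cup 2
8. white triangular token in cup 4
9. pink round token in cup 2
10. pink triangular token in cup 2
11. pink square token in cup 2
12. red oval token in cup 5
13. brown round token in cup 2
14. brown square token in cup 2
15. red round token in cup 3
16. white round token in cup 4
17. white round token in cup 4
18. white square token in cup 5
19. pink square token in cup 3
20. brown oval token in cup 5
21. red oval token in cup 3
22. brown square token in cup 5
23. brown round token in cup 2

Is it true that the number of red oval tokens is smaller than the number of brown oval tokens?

|red oval tokens| = 2.
|brown oval tokens| = 2.
The claim requires 2 < 2, which does not hold.

False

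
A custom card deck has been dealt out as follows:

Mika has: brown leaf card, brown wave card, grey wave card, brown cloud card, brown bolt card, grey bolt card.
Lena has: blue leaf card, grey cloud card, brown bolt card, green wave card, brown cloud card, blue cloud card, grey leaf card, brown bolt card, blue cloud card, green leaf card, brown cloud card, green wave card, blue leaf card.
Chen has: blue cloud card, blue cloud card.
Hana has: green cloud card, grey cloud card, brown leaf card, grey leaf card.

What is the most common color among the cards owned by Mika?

Counts by color (restricted to cards owned by Mika): brown 4, grey 2.
The maximum is 4, held uniquely by brown.

brown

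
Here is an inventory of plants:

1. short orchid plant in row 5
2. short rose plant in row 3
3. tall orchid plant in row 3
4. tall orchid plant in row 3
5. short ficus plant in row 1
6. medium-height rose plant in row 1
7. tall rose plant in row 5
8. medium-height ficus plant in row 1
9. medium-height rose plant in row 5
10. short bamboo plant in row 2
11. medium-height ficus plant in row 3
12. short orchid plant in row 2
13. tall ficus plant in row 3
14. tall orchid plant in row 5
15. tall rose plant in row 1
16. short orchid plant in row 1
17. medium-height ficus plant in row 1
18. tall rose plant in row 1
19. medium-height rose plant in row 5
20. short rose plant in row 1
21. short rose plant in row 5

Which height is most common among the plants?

short

Counts by height: short 8, tall 7, medium-height 6.
The maximum is 8, held uniquely by short.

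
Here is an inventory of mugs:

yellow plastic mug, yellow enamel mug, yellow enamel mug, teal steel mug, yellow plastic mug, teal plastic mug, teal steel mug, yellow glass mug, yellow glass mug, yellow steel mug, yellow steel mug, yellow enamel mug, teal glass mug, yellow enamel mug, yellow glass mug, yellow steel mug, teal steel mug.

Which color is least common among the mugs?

Counts by color: yellow 12, teal 5.
The minimum is 5, held uniquely by teal.

teal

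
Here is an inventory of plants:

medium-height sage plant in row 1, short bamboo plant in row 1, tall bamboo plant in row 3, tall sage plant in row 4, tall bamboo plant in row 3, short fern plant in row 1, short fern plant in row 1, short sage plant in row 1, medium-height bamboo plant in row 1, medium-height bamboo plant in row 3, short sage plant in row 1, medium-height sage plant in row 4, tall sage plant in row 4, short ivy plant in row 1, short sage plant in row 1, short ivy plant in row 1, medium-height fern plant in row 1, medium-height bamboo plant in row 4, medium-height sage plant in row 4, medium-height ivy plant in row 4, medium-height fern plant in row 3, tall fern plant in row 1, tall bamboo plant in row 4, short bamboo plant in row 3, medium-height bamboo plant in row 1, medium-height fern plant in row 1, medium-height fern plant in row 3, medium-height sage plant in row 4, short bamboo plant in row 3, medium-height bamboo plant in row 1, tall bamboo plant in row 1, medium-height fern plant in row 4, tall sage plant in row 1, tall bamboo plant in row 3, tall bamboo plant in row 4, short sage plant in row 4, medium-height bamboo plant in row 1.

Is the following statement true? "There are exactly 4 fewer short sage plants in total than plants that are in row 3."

|short sage plants| = 4.
|plants in row 3| = 8.
The claim requires 8 − 4 (= 4) to equal 4, which holds.

True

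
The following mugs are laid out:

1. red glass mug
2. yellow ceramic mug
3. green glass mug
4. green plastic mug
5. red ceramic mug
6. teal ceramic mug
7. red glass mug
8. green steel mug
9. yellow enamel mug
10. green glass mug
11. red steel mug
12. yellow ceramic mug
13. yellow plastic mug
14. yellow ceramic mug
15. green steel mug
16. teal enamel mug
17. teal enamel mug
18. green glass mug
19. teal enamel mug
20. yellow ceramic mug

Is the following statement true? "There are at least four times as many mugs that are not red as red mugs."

True

mugs that are not red: 16.
red mugs: 4.
The claim requires 16 ≥ 4 × 4 = 16, which holds.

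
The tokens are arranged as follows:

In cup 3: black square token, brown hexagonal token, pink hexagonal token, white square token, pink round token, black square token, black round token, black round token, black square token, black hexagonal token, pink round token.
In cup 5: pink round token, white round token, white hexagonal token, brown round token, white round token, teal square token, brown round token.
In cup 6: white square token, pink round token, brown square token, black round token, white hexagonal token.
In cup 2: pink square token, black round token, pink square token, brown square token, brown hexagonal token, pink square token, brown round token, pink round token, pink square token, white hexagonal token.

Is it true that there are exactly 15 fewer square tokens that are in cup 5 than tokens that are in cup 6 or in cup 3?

True

square tokens in cup 5: 1.
tokens in cup 6 or in cup 3: 16.
The claim requires 16 − 1 (= 15) to equal 15, which holds.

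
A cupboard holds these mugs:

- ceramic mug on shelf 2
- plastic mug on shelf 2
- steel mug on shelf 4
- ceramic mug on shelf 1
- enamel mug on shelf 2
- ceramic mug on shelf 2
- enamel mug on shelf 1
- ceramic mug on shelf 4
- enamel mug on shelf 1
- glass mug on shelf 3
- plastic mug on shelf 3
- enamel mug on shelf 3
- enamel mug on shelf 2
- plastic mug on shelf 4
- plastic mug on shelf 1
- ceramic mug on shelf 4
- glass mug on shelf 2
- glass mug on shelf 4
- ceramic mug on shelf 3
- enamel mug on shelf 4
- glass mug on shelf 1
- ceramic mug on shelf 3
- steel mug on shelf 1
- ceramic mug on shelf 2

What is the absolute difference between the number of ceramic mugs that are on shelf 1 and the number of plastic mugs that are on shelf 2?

0

ceramic mugs on shelf 1: 1. plastic mugs on shelf 2: 1.
|1 − 1| = 1 − 1 = 0.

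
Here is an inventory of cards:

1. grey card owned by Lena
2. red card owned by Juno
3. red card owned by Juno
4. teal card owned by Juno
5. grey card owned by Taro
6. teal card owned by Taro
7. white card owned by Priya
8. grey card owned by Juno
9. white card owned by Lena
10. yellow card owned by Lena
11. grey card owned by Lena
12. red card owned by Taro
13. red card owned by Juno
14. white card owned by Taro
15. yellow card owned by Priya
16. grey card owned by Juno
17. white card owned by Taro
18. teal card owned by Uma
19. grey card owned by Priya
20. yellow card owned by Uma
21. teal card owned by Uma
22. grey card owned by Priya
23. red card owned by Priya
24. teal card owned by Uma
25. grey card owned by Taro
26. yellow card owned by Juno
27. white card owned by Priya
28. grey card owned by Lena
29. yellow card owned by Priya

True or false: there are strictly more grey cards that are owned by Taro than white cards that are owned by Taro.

Count of grey cards owned by Taro: 2.
Count of white cards owned by Taro: 2.
The claim requires 2 > 2, which does not hold.

False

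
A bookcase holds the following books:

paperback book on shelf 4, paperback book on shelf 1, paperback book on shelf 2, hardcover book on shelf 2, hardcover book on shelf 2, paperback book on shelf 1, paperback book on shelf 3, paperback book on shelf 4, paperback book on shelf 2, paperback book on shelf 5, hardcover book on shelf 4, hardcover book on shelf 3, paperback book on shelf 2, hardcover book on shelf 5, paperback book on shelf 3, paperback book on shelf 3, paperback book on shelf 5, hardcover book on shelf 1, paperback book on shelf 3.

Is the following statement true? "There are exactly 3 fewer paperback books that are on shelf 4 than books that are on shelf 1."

False

paperback books on shelf 4: 2.
books on shelf 1: 3.
The claim requires 3 − 2 (= 1) to equal 3, which does not hold.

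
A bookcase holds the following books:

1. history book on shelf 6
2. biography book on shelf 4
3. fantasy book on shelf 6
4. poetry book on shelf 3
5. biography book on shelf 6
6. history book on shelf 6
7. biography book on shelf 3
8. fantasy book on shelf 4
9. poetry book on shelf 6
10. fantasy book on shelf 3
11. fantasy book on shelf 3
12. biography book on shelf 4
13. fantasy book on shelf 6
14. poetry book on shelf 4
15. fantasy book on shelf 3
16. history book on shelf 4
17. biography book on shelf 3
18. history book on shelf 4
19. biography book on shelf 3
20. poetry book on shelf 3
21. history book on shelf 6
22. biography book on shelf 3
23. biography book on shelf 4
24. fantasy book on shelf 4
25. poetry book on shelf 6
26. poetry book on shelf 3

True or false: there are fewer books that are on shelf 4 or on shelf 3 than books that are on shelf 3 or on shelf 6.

books on shelf 4 or on shelf 3: 18.
books on shelf 3 or on shelf 6: 18.
The claim requires 18 < 18, which does not hold.

False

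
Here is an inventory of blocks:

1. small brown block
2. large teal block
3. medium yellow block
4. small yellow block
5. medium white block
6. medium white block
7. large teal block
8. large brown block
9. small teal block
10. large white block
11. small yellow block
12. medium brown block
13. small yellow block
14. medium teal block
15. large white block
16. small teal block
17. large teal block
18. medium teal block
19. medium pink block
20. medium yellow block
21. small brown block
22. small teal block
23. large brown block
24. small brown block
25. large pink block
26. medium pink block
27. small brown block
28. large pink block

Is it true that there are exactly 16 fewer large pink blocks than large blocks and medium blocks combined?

True

|large pink blocks| = 2.
large blocks: 9; medium blocks: 9; combined: 9 + 9 = 18.
The claim requires 18 − 2 (= 16) to equal 16, which holds.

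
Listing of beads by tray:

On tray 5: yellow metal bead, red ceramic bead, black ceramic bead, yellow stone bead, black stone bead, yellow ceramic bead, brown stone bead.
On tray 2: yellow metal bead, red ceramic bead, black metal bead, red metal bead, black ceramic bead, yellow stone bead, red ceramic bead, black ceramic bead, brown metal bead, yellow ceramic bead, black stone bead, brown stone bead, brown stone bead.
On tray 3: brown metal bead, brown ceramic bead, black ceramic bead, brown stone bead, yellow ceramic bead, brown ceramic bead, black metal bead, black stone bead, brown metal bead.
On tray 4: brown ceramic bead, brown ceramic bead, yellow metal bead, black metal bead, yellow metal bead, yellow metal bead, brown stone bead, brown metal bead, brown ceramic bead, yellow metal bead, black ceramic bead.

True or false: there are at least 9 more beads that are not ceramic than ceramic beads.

There are 24 beads that are not ceramic.
There are 16 ceramic beads.
The claim requires 24 − 16 = 8 ≥ 9, which does not hold.

False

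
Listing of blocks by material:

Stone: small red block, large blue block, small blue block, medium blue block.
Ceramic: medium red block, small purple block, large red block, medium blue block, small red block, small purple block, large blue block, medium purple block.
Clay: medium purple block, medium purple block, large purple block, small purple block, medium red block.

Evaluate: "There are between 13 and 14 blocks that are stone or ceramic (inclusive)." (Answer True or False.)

There are 12 blocks that are stone or ceramic.
The claim requires 13 ≤ 12 ≤ 14, which does not hold.

False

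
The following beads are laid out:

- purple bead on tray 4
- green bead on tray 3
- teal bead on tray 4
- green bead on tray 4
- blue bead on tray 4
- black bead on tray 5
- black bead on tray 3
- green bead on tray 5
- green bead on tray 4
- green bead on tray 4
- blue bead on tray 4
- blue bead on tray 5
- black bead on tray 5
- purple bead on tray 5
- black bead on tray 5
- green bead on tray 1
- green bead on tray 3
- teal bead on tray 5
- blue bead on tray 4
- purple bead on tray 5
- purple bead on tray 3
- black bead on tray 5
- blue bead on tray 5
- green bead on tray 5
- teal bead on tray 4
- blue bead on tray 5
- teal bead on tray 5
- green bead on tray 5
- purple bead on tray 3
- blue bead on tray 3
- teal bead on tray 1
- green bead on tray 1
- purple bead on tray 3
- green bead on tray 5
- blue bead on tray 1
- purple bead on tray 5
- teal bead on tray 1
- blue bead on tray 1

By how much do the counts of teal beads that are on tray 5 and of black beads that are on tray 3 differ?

1

teal beads on tray 5: 2. black beads on tray 3: 1.
|2 − 1| = 2 − 1 = 1.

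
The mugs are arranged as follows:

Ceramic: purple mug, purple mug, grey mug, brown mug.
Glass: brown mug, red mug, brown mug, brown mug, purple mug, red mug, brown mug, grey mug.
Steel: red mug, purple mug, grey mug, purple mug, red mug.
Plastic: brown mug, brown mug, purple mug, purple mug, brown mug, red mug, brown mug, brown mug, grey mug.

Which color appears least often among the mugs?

grey

Counts by color: brown 10, purple 7, red 5, grey 4.
The minimum is 4, held uniquely by grey.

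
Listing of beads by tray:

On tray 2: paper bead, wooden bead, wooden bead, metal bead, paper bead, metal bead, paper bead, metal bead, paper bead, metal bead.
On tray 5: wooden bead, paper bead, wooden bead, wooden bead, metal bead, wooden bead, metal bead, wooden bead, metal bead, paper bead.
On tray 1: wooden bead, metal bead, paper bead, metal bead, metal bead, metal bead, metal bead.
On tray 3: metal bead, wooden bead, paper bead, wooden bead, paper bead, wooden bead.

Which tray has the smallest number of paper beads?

tray 1

Counts by tray (restricted to paper beads): tray 2→4, tray 5→2, tray 3→2, tray 1→1.
The minimum is 1, held uniquely by tray 1.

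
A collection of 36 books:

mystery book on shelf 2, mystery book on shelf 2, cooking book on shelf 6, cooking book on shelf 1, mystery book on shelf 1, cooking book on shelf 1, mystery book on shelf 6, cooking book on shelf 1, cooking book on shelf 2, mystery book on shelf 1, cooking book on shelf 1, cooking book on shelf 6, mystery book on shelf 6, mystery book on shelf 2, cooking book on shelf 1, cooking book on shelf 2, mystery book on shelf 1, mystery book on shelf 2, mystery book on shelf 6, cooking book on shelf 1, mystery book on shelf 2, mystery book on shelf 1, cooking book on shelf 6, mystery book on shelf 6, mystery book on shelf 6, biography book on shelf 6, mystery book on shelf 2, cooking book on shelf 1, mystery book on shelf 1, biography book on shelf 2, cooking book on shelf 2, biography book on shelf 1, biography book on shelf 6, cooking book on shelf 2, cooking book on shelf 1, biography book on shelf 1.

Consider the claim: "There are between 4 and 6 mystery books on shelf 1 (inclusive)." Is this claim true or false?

mystery books on shelf 1: 5.
The claim requires 4 ≤ 5 ≤ 6, which holds.

True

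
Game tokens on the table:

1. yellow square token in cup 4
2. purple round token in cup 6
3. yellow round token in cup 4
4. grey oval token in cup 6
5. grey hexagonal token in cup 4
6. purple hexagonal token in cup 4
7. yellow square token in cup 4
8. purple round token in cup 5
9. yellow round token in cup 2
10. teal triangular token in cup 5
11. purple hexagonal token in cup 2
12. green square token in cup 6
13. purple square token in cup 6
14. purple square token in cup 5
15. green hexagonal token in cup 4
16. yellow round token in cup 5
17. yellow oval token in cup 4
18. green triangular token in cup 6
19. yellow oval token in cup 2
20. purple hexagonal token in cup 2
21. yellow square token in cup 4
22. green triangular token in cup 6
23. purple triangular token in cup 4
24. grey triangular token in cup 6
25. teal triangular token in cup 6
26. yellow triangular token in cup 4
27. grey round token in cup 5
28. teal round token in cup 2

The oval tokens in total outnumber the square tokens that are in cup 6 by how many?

1

oval tokens: 3.
square tokens in cup 6: 2.
3 − 2 = 1.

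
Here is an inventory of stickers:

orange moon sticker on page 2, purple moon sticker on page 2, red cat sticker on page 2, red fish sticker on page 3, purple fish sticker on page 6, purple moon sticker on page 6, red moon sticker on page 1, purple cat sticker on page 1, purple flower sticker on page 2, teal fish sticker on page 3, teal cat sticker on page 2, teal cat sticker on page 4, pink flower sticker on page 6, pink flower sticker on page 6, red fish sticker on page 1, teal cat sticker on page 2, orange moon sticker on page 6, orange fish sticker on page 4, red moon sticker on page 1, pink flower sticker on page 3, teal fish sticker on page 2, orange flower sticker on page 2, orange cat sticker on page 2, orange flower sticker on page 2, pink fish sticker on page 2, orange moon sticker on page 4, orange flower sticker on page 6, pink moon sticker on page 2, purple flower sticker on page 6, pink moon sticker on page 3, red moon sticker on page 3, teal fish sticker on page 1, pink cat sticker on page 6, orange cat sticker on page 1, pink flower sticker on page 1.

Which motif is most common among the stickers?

moon

Counts by motif: moon 10, flower 9, cat 8, fish 8.
The maximum is 10, held uniquely by moon.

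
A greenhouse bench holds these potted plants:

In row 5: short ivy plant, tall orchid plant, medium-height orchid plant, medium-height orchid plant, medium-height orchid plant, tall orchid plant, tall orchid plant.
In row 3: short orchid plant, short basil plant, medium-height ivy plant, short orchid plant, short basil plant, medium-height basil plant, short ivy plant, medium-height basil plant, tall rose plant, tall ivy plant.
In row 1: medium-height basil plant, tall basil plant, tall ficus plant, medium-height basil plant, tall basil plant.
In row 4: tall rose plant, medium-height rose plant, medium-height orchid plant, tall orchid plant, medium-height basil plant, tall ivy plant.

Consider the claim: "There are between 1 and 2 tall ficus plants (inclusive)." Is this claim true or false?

True

tall ficus plants: 1.
The claim requires 1 ≤ 1 ≤ 2, which holds.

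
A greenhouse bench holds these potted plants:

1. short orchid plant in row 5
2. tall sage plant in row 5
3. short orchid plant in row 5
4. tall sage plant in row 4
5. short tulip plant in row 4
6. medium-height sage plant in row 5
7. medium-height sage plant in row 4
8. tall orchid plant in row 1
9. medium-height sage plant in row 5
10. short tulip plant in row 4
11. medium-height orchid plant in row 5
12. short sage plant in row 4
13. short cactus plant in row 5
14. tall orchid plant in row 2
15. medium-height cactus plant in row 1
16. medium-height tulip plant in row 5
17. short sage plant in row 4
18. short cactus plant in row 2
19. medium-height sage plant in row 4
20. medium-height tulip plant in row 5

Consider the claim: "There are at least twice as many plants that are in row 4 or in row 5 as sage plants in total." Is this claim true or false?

|plants in row 4 or in row 5| = 16.
|sage plants| = 8.
The claim requires 16 ≥ 2 × 8 = 16, which holds.

True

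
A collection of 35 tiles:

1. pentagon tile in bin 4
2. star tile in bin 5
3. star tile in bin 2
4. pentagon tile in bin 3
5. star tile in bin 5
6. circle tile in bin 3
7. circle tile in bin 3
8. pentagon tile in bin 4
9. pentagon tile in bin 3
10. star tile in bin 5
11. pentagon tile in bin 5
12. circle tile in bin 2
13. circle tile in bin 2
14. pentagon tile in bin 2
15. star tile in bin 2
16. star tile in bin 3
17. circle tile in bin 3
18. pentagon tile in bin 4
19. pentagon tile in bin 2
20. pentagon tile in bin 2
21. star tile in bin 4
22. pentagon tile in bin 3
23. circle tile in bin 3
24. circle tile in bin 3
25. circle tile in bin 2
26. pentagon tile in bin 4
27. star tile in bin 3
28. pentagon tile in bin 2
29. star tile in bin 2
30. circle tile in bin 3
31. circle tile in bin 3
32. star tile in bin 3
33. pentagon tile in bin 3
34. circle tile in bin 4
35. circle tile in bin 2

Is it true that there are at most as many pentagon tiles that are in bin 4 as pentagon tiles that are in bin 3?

|pentagon tiles in bin 4| = 4.
|pentagon tiles in bin 3| = 4.
The claim requires 4 ≤ 4, which holds.

True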